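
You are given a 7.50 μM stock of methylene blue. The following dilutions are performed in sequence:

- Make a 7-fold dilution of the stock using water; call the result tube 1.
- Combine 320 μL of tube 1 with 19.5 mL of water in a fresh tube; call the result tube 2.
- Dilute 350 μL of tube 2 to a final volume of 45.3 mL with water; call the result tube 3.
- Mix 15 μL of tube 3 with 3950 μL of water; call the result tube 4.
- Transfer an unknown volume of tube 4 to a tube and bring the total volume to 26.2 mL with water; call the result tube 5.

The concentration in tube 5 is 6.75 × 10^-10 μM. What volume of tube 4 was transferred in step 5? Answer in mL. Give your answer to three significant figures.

Step 1: 7-fold → factor 7
Step 2: 320 μL + 19.5 mL = 19820 μL total → factor 19820/320 = 61.938
Step 3: 350 μL brought to 45.3 mL → factor 45300/350 = 129.43
Step 4: 15 μL + 3950 μL = 3965 μL total → factor 3965/15 = 264.33
Step 5: v brought to 26.2 mL → factor = 26.2 mL/v
Product of known-step factors = 1.4833 × 10^7
Overall factor = 7.50 μM / (6.75 × 10^-10 μM) = 1.1111 × 10^10
Step-5 factor = 1.1111 × 10^10 / 1.4833 × 10^7 = 749.07
v = 26.2 mL / 749.07 = 0.0350 mL

0.0350 mL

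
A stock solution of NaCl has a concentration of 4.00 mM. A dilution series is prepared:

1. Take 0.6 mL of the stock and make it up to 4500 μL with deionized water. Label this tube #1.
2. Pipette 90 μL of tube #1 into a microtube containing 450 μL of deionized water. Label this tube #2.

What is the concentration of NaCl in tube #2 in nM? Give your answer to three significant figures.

8.89 × 10^4 nM

Step 1: 0.6 mL brought to 4500 μL → factor 4.5/0.6 = 7.5
Step 2: 90 μL + 450 μL = 540 μL total → factor 540/90 = 6
Overall dilution factor = 7.5 × 6 = 45
Final = 4.00 mM / 45 = 0.08889 mM = 8.89 × 10^4 nM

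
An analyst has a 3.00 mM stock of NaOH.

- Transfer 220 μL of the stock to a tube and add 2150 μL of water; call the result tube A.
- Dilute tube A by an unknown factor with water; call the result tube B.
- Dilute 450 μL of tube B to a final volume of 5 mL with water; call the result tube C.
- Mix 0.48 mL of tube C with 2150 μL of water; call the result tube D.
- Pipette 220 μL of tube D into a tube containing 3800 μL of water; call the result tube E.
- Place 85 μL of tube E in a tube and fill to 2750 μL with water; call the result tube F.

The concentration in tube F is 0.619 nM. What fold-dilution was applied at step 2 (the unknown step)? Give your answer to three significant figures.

12.5-fold

Step 1: 220 μL + 2150 μL = 2370 μL total → factor 2370/220 = 10.773
Step 2: unknown factor x
Step 3: 450 μL brought to 5 mL → factor 5000/450 = 11.111
Step 4: 0.48 mL + 2150 μL = 2.63 mL total → factor 2.63/0.48 = 5.4792
Step 5: 220 μL + 3800 μL = 4020 μL total → factor 4020/220 = 18.273
Step 6: 85 μL brought to 2750 μL → factor 2750/85 = 32.353
Product of known-step factors = 3.8772 × 10^5
Overall factor = 3.00 mM / (0.619 nM) = 4.8465 × 10^6
x = 4.8465 × 10^6 / 3.8772 × 10^5 = 12.5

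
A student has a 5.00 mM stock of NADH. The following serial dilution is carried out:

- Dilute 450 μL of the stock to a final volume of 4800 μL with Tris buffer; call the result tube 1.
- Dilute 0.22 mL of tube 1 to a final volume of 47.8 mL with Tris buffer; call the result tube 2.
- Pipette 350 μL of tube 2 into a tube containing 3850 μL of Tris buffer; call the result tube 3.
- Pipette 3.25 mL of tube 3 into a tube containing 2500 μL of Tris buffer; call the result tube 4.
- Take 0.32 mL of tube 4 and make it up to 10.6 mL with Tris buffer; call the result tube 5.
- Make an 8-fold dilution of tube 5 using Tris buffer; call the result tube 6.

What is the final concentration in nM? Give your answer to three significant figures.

Step 1: 450 μL brought to 4800 μL → factor 4800/450 = 10.667
Step 2: 0.22 mL brought to 47.8 mL → factor 47.8/0.22 = 217.27
Step 3: 350 μL + 3850 μL = 4200 μL total → factor 4200/350 = 12
Step 4: 3.25 mL + 2500 μL = 5.75 mL total → factor 5.75/3.25 = 1.7692
Step 5: 0.32 mL brought to 10.6 mL → factor 10.6/0.32 = 33.125
Step 6: 8-fold → factor 8
Overall dilution factor = 10.667 × 217.27 × 12 × 1.7692 × 33.125 × 8 = 1.3039 × 10^7
Final = 5.00 mM / 1.3039 × 10^7 = 3.835 × 10^-7 mM = 0.383 nM

0.383 nM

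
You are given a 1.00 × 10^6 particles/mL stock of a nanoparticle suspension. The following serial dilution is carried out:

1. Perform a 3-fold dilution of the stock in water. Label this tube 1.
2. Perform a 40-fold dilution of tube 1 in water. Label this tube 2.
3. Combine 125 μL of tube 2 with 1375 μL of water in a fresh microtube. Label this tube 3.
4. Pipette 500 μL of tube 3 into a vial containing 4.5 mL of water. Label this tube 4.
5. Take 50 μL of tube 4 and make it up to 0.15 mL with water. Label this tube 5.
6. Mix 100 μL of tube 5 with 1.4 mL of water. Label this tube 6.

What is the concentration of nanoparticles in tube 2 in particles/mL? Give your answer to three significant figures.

Step 1: 3-fold → factor 3
Step 2: 40-fold → factor 40
Dilution factor through tube 2 = 3 × 40 = 120
[tube 2] = 1.00 × 10^6 particles/mL / 120 = 8.33 × 10^3 particles/mL

8.33 × 10^3 particles/mL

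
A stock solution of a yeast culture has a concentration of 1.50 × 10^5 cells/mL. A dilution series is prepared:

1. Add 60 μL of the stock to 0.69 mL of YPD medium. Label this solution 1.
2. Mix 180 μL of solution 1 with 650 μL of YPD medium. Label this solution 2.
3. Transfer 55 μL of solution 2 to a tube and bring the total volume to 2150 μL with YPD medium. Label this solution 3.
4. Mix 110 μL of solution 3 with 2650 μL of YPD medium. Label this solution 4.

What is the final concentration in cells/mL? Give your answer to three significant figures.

2.65 cells/mL

Step 1: 60 μL + 0.69 mL = 750 μL total → factor 750/60 = 12.5
Step 2: 180 μL + 650 μL = 830 μL total → factor 830/180 = 4.6111
Step 3: 55 μL brought to 2150 μL → factor 2150/55 = 39.091
Step 4: 110 μL + 2650 μL = 2760 μL total → factor 2760/110 = 25.091
Overall dilution factor = 12.5 × 4.6111 × 39.091 × 25.091 = 56534
Final = 1.50 × 10^5 cells/mL / 56534 = 2.65 cells/mL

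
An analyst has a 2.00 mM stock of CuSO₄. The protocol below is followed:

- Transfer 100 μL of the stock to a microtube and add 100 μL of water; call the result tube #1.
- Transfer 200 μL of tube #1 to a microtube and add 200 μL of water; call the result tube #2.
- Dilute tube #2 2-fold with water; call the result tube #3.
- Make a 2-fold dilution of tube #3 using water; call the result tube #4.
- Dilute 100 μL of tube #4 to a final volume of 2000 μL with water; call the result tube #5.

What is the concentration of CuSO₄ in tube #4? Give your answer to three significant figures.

0.125 mM

Step 1: 100 μL + 100 μL = 200 μL total → factor 200/100 = 2
Step 2: 200 μL + 200 μL = 400 μL total → factor 400/200 = 2
Step 3: 2-fold → factor 2
Step 4: 2-fold → factor 2
Dilution factor through tube #4 = 2 × 2 × 2 × 2 = 16
[tube #4] = 2.00 mM / 16 = 0.125 mM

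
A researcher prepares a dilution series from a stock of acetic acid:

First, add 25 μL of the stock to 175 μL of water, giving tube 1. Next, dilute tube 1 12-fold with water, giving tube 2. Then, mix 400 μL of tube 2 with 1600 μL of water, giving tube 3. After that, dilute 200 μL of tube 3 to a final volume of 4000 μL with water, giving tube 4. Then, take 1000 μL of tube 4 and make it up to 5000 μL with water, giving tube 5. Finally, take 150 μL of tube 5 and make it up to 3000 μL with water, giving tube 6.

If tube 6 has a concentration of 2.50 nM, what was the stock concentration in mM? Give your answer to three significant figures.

2.40 mM

Step 1: 25 μL + 175 μL = 200 μL total → factor 200/25 = 8
Step 2: 12-fold → factor 12
Step 3: 400 μL + 1600 μL = 2000 μL total → factor 2000/400 = 5
Step 4: 200 μL brought to 4000 μL → factor 4000/200 = 20
Step 5: 1000 μL brought to 5000 μL → factor 5000/1000 = 5
Step 6: 150 μL brought to 3000 μL → factor 3000/150 = 20
Overall dilution factor = 8 × 12 × 5 × 20 × 5 × 20 = 9.6 × 10^5
Stock = 2.50 nM × 9.6 × 10^5 = 2.400 × 10^6 nM = 2.40 mM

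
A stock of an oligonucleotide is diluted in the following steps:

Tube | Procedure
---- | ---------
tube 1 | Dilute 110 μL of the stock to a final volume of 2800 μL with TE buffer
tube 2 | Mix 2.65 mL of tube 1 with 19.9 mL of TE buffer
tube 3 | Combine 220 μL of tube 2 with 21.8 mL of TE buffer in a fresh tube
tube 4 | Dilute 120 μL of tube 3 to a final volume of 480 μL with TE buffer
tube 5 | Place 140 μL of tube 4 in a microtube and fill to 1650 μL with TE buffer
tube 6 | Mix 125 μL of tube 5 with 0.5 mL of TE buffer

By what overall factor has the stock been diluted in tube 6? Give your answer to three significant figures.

Step 1: 110 μL brought to 2800 μL → factor 2800/110 = 25.455
Step 2: 2.65 mL + 19.9 mL = 22.55 mL total → factor 22.55/2.65 = 8.5094
Step 3: 220 μL + 21.8 mL = 22020 μL total → factor 22020/220 = 100.09
Step 4: 120 μL brought to 480 μL → factor 480/120 = 4
Step 5: 140 μL brought to 1650 μL → factor 1650/140 = 11.786
Step 6: 125 μL + 0.5 mL = 625 μL total → factor 625/125 = 5
Overall dilution factor = 25.455 × 8.5094 × 100.09 × 4 × 11.786 × 5 = 5.1103 × 10^6

5.11 × 10^6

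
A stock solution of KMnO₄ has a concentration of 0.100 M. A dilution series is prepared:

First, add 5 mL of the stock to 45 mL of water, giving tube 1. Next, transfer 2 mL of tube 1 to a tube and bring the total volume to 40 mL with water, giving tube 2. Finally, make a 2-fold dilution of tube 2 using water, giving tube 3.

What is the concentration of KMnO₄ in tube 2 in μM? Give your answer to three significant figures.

500 μM

Step 1: 5 mL + 45 mL = 50 mL total → factor 50/5 = 10
Step 2: 2 mL brought to 40 mL → factor 40/2 = 20
Dilution factor through tube 2 = 10 × 20 = 200
[tube 2] = 0.100 M / 200 = 0.0005000 M = 500 μM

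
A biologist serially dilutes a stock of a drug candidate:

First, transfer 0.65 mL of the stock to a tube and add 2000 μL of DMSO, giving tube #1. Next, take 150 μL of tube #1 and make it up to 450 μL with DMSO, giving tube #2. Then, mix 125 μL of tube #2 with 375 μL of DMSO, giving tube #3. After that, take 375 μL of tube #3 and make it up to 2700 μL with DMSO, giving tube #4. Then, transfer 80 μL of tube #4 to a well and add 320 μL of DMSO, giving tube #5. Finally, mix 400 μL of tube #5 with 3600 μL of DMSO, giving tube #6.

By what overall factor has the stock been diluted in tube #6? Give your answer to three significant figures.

1.76 × 10^4

Step 1: 0.65 mL + 2000 μL = 2.65 mL total → factor 2.65/0.65 = 4.0769
Step 2: 150 μL brought to 450 μL → factor 450/150 = 3
Step 3: 125 μL + 375 μL = 500 μL total → factor 500/125 = 4
Step 4: 375 μL brought to 2700 μL → factor 2700/375 = 7.2
Step 5: 80 μL + 320 μL = 400 μL total → factor 400/80 = 5
Step 6: 400 μL + 3600 μL = 4000 μL total → factor 4000/400 = 10
Overall dilution factor = 4.0769 × 3 × 4 × 7.2 × 5 × 10 = 17612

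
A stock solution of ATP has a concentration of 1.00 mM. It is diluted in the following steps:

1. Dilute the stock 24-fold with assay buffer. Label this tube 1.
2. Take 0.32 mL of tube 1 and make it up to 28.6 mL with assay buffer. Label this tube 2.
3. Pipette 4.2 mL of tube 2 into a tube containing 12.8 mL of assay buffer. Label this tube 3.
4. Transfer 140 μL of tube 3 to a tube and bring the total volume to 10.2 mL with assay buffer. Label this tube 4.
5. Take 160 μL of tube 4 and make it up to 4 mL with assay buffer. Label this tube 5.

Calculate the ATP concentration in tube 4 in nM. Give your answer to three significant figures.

1.58 nM

Step 1: 24-fold → factor 24
Step 2: 0.32 mL brought to 28.6 mL → factor 28.6/0.32 = 89.375
Step 3: 4.2 mL + 12.8 mL = 17 mL total → factor 17/4.2 = 4.0476
Step 4: 140 μL brought to 10.2 mL → factor 10200/140 = 72.857
Dilution factor through tube 4 = 24 × 89.375 × 4.0476 × 72.857 = 6.3256 × 10^5
[tube 4] = 1.00 mM / 6.3256 × 10^5 = 1.581 × 10^-6 mM = 1.58 nM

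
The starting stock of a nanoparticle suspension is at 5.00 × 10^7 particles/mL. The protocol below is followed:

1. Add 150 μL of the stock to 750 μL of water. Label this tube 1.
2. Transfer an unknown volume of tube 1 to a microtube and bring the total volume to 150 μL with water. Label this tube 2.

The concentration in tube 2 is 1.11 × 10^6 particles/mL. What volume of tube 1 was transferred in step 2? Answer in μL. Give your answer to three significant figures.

Step 1: 150 μL + 750 μL = 900 μL total → factor 900/150 = 6
Step 2: v brought to 150 μL → factor = 150 μL/v
Product of known-step factors = 6
Overall factor = 5.00 × 10^7 particles/mL / (1.11 × 10^6 particles/mL) = 45.045
Step-2 factor = 45.045 / 6 = 7.5075
v = 150 μL / 7.5075 = 20.0 μL

20.0 μL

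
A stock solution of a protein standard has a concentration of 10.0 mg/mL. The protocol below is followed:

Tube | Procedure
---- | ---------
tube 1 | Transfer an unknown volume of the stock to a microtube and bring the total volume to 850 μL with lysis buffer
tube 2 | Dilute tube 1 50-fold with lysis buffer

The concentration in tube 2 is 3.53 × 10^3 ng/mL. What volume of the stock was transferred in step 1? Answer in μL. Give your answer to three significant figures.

15.0 μL

Step 1: v brought to 850 μL → factor = 850 μL/v
Step 2: 50-fold → factor 50
Product of known-step factors = 50
Overall factor = 10.0 mg/mL / (3.53 × 10^3 ng/mL) = 2832.9
Step-1 factor = 2832.9 / 50 = 56.657
v = 850 μL / 56.657 = 15.0 μL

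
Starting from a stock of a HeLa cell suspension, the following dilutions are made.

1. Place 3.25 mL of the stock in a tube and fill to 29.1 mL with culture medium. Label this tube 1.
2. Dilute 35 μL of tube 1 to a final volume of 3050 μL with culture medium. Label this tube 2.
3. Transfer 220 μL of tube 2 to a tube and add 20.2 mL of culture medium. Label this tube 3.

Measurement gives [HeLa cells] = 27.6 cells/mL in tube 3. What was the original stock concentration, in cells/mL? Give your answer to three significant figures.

Step 1: 3.25 mL brought to 29.1 mL → factor 29.1/3.25 = 8.9538
Step 2: 35 μL brought to 3050 μL → factor 3050/35 = 87.143
Step 3: 220 μL + 20.2 mL = 20420 μL total → factor 20420/220 = 92.818
Overall dilution factor = 8.9538 × 87.143 × 92.818 = 72423
Stock = 27.6 cells/mL × 72423 = 2.00 × 10^6 cells/mL

2.00 × 10^6 cells/mL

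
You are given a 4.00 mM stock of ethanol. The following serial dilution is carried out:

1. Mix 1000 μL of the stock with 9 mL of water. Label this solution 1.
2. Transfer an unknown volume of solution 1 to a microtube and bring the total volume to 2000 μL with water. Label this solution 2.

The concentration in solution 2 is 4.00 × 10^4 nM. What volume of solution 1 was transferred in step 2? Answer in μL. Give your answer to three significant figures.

200 μL

Step 1: 1000 μL + 9 mL = 10000 μL total → factor 10000/1000 = 10
Step 2: v brought to 2000 μL → factor = 2000 μL/v
Product of known-step factors = 10
Overall factor = 4.00 mM / (4.00 × 10^4 nM) = 100
Step-2 factor = 100 / 10 = 10
v = 2000 μL / 10 = 200 μL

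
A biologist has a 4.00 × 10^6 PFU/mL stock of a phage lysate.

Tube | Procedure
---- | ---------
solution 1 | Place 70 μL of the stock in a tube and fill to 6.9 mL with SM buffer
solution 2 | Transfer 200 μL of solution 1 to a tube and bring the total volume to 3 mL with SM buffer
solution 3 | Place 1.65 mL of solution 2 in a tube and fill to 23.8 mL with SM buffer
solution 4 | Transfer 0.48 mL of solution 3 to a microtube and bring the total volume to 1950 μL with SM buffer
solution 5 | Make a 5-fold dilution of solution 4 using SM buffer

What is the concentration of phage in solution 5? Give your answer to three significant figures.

Step 1: 70 μL brought to 6.9 mL → factor 6900/70 = 98.571
Step 2: 200 μL brought to 3 mL → factor 3000/200 = 15
Step 3: 1.65 mL brought to 23.8 mL → factor 23.8/1.65 = 14.424
Step 4: 0.48 mL brought to 1950 μL → factor 1.95/0.48 = 4.0625
Step 5: 5-fold → factor 5
Overall dilution factor = 98.571 × 15 × 14.424 × 4.0625 × 5 = 4.3321 × 10^5
Final = 4.00 × 10^6 PFU/mL / 4.3321 × 10^5 = 9.23 PFU/mL

9.23 PFU/mL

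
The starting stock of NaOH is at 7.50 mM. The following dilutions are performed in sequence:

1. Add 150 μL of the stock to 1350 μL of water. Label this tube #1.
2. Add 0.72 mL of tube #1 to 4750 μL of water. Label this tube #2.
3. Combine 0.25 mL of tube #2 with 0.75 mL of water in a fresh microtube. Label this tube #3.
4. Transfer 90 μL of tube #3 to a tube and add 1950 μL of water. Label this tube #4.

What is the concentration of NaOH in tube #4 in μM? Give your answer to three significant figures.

Step 1: 150 μL + 1350 μL = 1500 μL total → factor 1500/150 = 10
Step 2: 0.72 mL + 4750 μL = 5.47 mL total → factor 5.47/0.72 = 7.5972
Step 3: 0.25 mL + 0.75 mL = 1 mL total → factor 1/0.25 = 4
Step 4: 90 μL + 1950 μL = 2040 μL total → factor 2040/90 = 22.667
Overall dilution factor = 10 × 7.5972 × 4 × 22.667 = 6888.1
Final = 7.50 mM / 6888.1 = 0.001089 mM = 1.09 μM

1.09 μM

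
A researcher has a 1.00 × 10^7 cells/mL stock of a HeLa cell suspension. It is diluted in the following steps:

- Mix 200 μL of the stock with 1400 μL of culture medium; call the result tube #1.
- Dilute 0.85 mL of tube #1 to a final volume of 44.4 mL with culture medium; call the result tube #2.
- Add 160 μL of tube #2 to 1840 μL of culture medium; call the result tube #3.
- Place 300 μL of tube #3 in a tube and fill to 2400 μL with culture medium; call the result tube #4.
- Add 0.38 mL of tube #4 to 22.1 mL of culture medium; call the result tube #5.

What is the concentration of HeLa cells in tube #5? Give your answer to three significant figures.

Step 1: 200 μL + 1400 μL = 1600 μL total → factor 1600/200 = 8
Step 2: 0.85 mL brought to 44.4 mL → factor 44.4/0.85 = 52.235
Step 3: 160 μL + 1840 μL = 2000 μL total → factor 2000/160 = 12.5
Step 4: 300 μL brought to 2400 μL → factor 2400/300 = 8
Step 5: 0.38 mL + 22.1 mL = 22.48 mL total → factor 22.48/0.38 = 59.158
Overall dilution factor = 8 × 52.235 × 12.5 × 8 × 59.158 = 2.4721 × 10^6
Final = 1.00 × 10^7 cells/mL / 2.4721 × 10^6 = 4.05 cells/mL

4.05 cells/mL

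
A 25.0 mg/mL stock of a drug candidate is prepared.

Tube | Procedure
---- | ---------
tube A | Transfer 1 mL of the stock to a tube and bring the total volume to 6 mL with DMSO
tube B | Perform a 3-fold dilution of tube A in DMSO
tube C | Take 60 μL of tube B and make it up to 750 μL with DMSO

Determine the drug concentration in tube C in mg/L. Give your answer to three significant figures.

Step 1: 1 mL brought to 6 mL → factor 6/1 = 6
Step 2: 3-fold → factor 3
Step 3: 60 μL brought to 750 μL → factor 750/60 = 12.5
Overall dilution factor = 6 × 3 × 12.5 = 225
Final = 25.0 mg/mL / 225 = 0.1111 mg/mL = 111 mg/L

111 mg/L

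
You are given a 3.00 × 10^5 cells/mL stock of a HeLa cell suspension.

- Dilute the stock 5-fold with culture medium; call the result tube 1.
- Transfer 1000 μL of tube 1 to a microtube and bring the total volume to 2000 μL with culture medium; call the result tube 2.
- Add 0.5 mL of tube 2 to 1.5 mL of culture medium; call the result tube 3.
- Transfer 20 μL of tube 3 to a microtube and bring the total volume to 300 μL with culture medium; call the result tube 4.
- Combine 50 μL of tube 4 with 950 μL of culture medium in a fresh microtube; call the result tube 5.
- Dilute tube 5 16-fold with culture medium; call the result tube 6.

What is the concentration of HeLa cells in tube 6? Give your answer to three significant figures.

1.56 cells/mL

Step 1: 5-fold → factor 5
Step 2: 1000 μL brought to 2000 μL → factor 2000/1000 = 2
Step 3: 0.5 mL + 1.5 mL = 2 mL total → factor 2/0.5 = 4
Step 4: 20 μL brought to 300 μL → factor 300/20 = 15
Step 5: 50 μL + 950 μL = 1000 μL total → factor 1000/50 = 20
Step 6: 16-fold → factor 16
Overall dilution factor = 5 × 2 × 4 × 15 × 20 × 16 = 1.92 × 10^5
Final = 3.00 × 10^5 cells/mL / 1.92 × 10^5 = 1.56 cells/mL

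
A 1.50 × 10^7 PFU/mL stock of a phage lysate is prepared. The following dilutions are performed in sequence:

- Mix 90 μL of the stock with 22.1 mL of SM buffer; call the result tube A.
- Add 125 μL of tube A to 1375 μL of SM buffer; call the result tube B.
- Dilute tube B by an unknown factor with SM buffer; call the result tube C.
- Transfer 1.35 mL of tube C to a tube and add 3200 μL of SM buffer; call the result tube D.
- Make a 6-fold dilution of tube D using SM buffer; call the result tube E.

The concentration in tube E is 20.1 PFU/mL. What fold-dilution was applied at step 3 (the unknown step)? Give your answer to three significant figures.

Step 1: 90 μL + 22.1 mL = 22190 μL total → factor 22190/90 = 246.56
Step 2: 125 μL + 1375 μL = 1500 μL total → factor 1500/125 = 12
Step 3: unknown factor x
Step 4: 1.35 mL + 3200 μL = 4.55 mL total → factor 4.55/1.35 = 3.3704
Step 5: 6-fold → factor 6
Product of known-step factors = 59831
Overall factor = 1.50 × 10^7 PFU/mL / (20.1 PFU/mL) = 7.4627 × 10^5
x = 7.4627 × 10^5 / 59831 = 12.5

12.5-fold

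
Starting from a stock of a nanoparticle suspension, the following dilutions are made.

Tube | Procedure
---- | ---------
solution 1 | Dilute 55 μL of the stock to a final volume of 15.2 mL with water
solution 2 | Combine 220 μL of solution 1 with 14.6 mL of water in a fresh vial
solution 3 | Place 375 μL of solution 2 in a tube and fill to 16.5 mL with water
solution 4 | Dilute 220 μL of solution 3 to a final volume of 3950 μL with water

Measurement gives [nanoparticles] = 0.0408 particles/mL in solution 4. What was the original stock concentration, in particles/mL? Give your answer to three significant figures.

6.00 × 10^5 particles/mL

Step 1: 55 μL brought to 15.2 mL → factor 15200/55 = 276.36
Step 2: 220 μL + 14.6 mL = 14820 μL total → factor 14820/220 = 67.364
Step 3: 375 μL brought to 16.5 mL → factor 16500/375 = 44
Step 4: 220 μL brought to 3950 μL → factor 3950/220 = 17.955
Overall dilution factor = 276.36 × 67.364 × 44 × 17.955 = 1.4707 × 10^7
Stock = 0.0408 particles/mL × 1.4707 × 10^7 = 6.00 × 10^5 particles/mL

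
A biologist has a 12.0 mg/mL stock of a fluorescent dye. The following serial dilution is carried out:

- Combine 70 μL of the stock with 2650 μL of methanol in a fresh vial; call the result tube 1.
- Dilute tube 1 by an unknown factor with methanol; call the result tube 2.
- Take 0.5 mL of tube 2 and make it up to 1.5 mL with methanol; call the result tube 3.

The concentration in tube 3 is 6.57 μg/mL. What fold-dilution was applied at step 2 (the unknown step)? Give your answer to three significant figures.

15.7-fold

Step 1: 70 μL + 2650 μL = 2720 μL total → factor 2720/70 = 38.857
Step 2: unknown factor x
Step 3: 0.5 mL brought to 1.5 mL → factor 1.5/0.5 = 3
Product of known-step factors = 116.57
Overall factor = 12.0 mg/mL / (6.57 μg/mL) = 1826.5
x = 1826.5 / 116.57 = 15.7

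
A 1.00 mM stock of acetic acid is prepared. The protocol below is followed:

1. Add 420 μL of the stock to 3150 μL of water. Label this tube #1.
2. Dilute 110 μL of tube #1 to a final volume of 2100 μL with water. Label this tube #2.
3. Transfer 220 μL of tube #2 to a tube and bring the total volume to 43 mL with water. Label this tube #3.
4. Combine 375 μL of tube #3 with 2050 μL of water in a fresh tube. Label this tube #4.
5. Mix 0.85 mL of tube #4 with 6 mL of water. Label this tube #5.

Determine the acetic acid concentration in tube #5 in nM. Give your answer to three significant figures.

Step 1: 420 μL + 3150 μL = 3570 μL total → factor 3570/420 = 8.5
Step 2: 110 μL brought to 2100 μL → factor 2100/110 = 19.091
Step 3: 220 μL brought to 43 mL → factor 43000/220 = 195.45
Step 4: 375 μL + 2050 μL = 2425 μL total → factor 2425/375 = 6.4667
Step 5: 0.85 mL + 6 mL = 6.85 mL total → factor 6.85/0.85 = 8.0588
Overall dilution factor = 8.5 × 19.091 × 195.45 × 6.4667 × 8.0588 = 1.6529 × 10^6
Final = 1.00 mM / 1.6529 × 10^6 = 6.050 × 10^-7 mM = 0.605 nM

0.605 nM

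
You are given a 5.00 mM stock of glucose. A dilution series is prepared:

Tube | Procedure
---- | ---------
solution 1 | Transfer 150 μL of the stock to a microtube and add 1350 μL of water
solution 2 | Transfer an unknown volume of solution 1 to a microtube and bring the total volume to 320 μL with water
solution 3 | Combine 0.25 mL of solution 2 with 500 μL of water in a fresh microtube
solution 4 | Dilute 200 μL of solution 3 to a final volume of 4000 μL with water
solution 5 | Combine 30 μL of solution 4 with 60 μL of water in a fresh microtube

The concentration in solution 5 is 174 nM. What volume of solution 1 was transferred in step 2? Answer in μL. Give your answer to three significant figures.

20.0 μL

Step 1: 150 μL + 1350 μL = 1500 μL total → factor 1500/150 = 10
Step 2: v brought to 320 μL → factor = 320 μL/v
Step 3: 0.25 mL + 500 μL = 0.75 mL total → factor 0.75/0.25 = 3
Step 4: 200 μL brought to 4000 μL → factor 4000/200 = 20
Step 5: 30 μL + 60 μL = 90 μL total → factor 90/30 = 3
Product of known-step factors = 1800
Overall factor = 5.00 mM / (174 nM) = 28736
Step-2 factor = 28736 / 1800 = 15.964
v = 320 μL / 15.964 = 20.0 μL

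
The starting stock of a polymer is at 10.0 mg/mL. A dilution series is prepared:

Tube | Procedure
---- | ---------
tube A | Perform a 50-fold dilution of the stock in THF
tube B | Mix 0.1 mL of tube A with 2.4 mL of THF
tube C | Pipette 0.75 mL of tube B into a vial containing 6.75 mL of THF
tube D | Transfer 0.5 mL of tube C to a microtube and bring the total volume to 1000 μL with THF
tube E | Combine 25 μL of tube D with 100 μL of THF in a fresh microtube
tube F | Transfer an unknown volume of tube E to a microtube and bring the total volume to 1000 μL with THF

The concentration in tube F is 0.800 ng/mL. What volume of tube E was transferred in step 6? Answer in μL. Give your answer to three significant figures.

Step 1: 50-fold → factor 50
Step 2: 0.1 mL + 2.4 mL = 2.5 mL total → factor 2.5/0.1 = 25
Step 3: 0.75 mL + 6.75 mL = 7.5 mL total → factor 7.5/0.75 = 10
Step 4: 0.5 mL brought to 1000 μL → factor 1/0.5 = 2
Step 5: 25 μL + 100 μL = 125 μL total → factor 125/25 = 5
Step 6: v brought to 1000 μL → factor = 1000 μL/v
Product of known-step factors = 1.25 × 10^5
Overall factor = 10.0 mg/mL / (0.800 ng/mL) = 1.25 × 10^7
Step-6 factor = 1.25 × 10^7 / 1.25 × 10^5 = 100
v = 1000 μL / 100 = 10.0 μL

10.0 μL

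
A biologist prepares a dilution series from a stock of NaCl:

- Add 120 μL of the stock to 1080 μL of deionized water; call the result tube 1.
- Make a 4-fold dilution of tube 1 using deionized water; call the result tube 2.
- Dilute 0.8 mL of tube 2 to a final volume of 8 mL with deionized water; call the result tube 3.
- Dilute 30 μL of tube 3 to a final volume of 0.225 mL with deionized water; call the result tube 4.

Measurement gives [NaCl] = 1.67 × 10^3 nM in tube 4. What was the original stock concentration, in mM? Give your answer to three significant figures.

Step 1: 120 μL + 1080 μL = 1200 μL total → factor 1200/120 = 10
Step 2: 4-fold → factor 4
Step 3: 0.8 mL brought to 8 mL → factor 8/0.8 = 10
Step 4: 30 μL brought to 0.225 mL → factor 225/30 = 7.5
Overall dilution factor = 10 × 4 × 10 × 7.5 = 3000
Stock = 1.67 × 10^3 nM × 3000 = 5.010 × 10^6 nM = 5.01 mM

5.01 mM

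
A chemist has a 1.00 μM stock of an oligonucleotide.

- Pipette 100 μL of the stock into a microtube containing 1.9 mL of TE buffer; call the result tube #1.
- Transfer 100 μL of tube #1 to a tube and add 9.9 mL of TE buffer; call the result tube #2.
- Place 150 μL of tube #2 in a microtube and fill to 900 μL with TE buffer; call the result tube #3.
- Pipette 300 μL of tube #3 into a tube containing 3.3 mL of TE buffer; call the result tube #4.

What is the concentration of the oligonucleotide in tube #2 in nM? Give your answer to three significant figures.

Step 1: 100 μL + 1.9 mL = 2000 μL total → factor 2000/100 = 20
Step 2: 100 μL + 9.9 mL = 10000 μL total → factor 10000/100 = 100
Dilution factor through tube #2 = 20 × 100 = 2000
[tube #2] = 1.00 μM / 2000 = 0.0005000 μM = 0.500 nM

0.500 nM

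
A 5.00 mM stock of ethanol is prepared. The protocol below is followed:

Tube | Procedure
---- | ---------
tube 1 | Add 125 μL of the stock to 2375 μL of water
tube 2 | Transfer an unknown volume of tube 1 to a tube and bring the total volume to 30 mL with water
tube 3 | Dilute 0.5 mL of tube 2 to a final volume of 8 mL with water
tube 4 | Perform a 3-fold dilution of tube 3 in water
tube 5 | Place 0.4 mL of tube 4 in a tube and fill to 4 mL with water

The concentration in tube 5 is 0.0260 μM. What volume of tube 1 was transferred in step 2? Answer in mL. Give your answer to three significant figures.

Step 1: 125 μL + 2375 μL = 2500 μL total → factor 2500/125 = 20
Step 2: v brought to 30 mL → factor = 30 mL/v
Step 3: 0.5 mL brought to 8 mL → factor 8/0.5 = 16
Step 4: 3-fold → factor 3
Step 5: 0.4 mL brought to 4 mL → factor 4/0.4 = 10
Product of known-step factors = 9600
Overall factor = 5.00 mM / (0.0260 μM) = 1.9231 × 10^5
Step-2 factor = 1.9231 × 10^5 / 9600 = 20.032
v = 30 mL / 20.032 = 1.50 mL

1.50 mL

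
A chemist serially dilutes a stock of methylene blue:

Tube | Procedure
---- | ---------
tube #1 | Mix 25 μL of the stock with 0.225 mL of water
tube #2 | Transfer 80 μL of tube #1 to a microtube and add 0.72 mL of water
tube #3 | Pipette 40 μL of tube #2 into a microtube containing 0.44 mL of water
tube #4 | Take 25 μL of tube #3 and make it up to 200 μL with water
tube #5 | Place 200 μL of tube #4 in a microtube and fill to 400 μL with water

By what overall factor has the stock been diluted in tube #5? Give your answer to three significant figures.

Step 1: 25 μL + 0.225 mL = 250 μL total → factor 250/25 = 10
Step 2: 80 μL + 0.72 mL = 800 μL total → factor 800/80 = 10
Step 3: 40 μL + 0.44 mL = 480 μL total → factor 480/40 = 12
Step 4: 25 μL brought to 200 μL → factor 200/25 = 8
Step 5: 200 μL brought to 400 μL → factor 400/200 = 2
Overall dilution factor = 10 × 10 × 12 × 8 × 2 = 19200

1.92 × 10^4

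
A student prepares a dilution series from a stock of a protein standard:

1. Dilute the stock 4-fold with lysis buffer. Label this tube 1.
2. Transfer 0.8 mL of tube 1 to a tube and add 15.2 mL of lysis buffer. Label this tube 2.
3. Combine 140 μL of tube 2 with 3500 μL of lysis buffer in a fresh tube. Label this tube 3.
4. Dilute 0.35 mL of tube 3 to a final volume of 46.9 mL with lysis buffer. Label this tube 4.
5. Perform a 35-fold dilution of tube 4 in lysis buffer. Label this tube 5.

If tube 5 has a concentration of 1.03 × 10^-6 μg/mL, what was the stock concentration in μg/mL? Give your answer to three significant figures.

Step 1: 4-fold → factor 4
Step 2: 0.8 mL + 15.2 mL = 16 mL total → factor 16/0.8 = 20
Step 3: 140 μL + 3500 μL = 3640 μL total → factor 3640/140 = 26
Step 4: 0.35 mL brought to 46.9 mL → factor 46.9/0.35 = 134
Step 5: 35-fold → factor 35
Overall dilution factor = 4 × 20 × 26 × 134 × 35 = 9.7552 × 10^6
Stock = 1.03 × 10^-6 μg/mL × 9.7552 × 10^6 = 10.0 μg/mL

10.0 μg/mL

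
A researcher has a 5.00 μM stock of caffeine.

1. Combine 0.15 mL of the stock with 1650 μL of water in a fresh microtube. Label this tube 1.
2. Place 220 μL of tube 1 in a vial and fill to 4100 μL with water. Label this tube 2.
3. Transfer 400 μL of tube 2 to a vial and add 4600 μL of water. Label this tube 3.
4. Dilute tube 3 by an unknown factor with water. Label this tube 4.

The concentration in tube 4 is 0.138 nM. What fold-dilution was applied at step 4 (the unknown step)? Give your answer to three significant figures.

13.0-fold

Step 1: 0.15 mL + 1650 μL = 1.8 mL total → factor 1.8/0.15 = 12
Step 2: 220 μL brought to 4100 μL → factor 4100/220 = 18.636
Step 3: 400 μL + 4600 μL = 5000 μL total → factor 5000/400 = 12.5
Step 4: unknown factor x
Product of known-step factors = 2795.5
Overall factor = 5.00 μM / (0.138 nM) = 36232
x = 36232 / 2795.5 = 13.0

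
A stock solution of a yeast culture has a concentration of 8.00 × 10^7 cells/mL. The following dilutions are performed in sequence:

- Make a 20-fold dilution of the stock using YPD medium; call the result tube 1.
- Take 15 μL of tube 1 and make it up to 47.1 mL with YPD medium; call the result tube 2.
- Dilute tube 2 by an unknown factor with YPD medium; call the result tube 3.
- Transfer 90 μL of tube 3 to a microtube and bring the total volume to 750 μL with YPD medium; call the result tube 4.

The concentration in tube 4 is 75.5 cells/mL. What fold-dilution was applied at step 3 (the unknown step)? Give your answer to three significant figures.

Step 1: 20-fold → factor 20
Step 2: 15 μL brought to 47.1 mL → factor 47100/15 = 3140
Step 3: unknown factor x
Step 4: 90 μL brought to 750 μL → factor 750/90 = 8.3333
Product of known-step factors = 5.2333 × 10^5
Overall factor = 8.00 × 10^7 cells/mL / (75.5 cells/mL) = 1.0596 × 10^6
x = 1.0596 × 10^6 / 5.2333 × 10^5 = 2.02

2.02-fold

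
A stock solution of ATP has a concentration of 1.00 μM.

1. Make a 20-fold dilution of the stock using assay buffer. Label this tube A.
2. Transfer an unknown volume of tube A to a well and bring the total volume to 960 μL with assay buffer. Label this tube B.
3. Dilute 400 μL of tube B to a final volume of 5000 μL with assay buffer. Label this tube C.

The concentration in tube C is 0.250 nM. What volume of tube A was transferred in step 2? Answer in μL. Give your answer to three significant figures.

60.0 μL

Step 1: 20-fold → factor 20
Step 2: v brought to 960 μL → factor = 960 μL/v
Step 3: 400 μL brought to 5000 μL → factor 5000/400 = 12.5
Product of known-step factors = 250
Overall factor = 1.00 μM / (0.250 nM) = 4000
Step-2 factor = 4000 / 250 = 16
v = 960 μL / 16 = 60.0 μL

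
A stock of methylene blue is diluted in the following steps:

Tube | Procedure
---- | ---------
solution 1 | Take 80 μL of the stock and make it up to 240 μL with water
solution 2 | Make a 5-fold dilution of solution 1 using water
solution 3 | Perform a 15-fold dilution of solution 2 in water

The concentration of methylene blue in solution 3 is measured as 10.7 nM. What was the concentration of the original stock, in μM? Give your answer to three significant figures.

2.41 μM

Step 1: 80 μL brought to 240 μL → factor 240/80 = 3
Step 2: 5-fold → factor 5
Step 3: 15-fold → factor 15
Overall dilution factor = 3 × 5 × 15 = 225
Stock = 10.7 nM × 225 = 2408 nM = 2.41 μM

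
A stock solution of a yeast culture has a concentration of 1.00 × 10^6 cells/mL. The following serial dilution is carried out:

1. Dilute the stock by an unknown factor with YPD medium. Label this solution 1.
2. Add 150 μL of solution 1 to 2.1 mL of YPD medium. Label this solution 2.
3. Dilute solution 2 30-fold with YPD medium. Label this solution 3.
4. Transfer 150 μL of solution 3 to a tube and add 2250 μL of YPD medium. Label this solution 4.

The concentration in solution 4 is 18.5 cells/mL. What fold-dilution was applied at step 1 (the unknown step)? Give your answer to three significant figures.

Step 1: unknown factor x
Step 2: 150 μL + 2.1 mL = 2250 μL total → factor 2250/150 = 15
Step 3: 30-fold → factor 30
Step 4: 150 μL + 2250 μL = 2400 μL total → factor 2400/150 = 16
Product of known-step factors = 7200
Overall factor = 1.00 × 10^6 cells/mL / (18.5 cells/mL) = 54054
x = 54054 / 7200 = 7.51

7.51-fold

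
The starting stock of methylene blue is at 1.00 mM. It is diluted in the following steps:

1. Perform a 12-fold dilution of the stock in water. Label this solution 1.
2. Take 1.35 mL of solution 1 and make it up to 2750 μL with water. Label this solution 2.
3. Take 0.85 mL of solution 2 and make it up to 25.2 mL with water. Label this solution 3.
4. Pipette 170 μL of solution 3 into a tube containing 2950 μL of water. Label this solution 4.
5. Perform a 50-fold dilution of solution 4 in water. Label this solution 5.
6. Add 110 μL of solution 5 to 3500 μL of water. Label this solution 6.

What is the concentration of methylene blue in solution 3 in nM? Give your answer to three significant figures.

Step 1: 12-fold → factor 12
Step 2: 1.35 mL brought to 2750 μL → factor 2.75/1.35 = 2.037
Step 3: 0.85 mL brought to 25.2 mL → factor 25.2/0.85 = 29.647
Dilution factor through solution 3 = 12 × 2.037 × 29.647 = 724.71
[solution 3] = 1.00 mM / 724.71 = 0.001380 mM = 1.38 × 10^3 nM

1.38 × 10^3 nM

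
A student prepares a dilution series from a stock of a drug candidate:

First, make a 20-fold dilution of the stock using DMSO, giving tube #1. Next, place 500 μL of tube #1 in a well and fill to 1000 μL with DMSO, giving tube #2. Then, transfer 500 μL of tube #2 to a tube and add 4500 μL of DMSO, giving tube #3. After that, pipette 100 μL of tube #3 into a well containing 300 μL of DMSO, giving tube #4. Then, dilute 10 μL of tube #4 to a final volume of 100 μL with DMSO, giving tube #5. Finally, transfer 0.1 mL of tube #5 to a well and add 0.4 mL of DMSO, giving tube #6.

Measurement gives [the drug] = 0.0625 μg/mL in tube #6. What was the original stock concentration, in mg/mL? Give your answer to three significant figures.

Step 1: 20-fold → factor 20
Step 2: 500 μL brought to 1000 μL → factor 1000/500 = 2
Step 3: 500 μL + 4500 μL = 5000 μL total → factor 5000/500 = 10
Step 4: 100 μL + 300 μL = 400 μL total → factor 400/100 = 4
Step 5: 10 μL brought to 100 μL → factor 100/10 = 10
Step 6: 0.1 mL + 0.4 mL = 0.5 mL total → factor 0.5/0.1 = 5
Overall dilution factor = 20 × 2 × 10 × 4 × 10 × 5 = 80000
Stock = 0.0625 μg/mL × 80000 = 5000 μg/mL = 5.00 mg/mL

5.00 mg/mL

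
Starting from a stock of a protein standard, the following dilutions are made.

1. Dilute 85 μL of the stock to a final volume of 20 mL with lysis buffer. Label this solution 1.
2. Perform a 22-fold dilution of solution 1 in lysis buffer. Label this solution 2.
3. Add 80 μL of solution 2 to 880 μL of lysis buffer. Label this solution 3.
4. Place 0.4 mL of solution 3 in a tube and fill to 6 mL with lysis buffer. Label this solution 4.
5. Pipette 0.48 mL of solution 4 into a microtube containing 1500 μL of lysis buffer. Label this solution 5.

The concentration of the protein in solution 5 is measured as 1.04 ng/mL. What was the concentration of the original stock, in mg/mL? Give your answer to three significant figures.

Step 1: 85 μL brought to 20 mL → factor 20000/85 = 235.29
Step 2: 22-fold → factor 22
Step 3: 80 μL + 880 μL = 960 μL total → factor 960/80 = 12
Step 4: 0.4 mL brought to 6 mL → factor 6/0.4 = 15
Step 5: 0.48 mL + 1500 μL = 1.98 mL total → factor 1.98/0.48 = 4.125
Overall dilution factor = 235.29 × 22 × 12 × 15 × 4.125 = 3.8435 × 10^6
Stock = 1.04 ng/mL × 3.8435 × 10^6 = 3.997 × 10^6 ng/mL = 4.00 mg/mL

4.00 mg/mL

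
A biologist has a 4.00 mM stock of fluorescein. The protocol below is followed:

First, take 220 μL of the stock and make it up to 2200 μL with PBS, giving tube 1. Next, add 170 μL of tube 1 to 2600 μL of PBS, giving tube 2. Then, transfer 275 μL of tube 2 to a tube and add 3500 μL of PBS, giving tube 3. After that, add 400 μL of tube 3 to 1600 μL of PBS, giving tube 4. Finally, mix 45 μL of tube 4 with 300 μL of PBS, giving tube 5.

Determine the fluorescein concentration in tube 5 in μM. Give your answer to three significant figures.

0.0467 μM

Step 1: 220 μL brought to 2200 μL → factor 2200/220 = 10
Step 2: 170 μL + 2600 μL = 2770 μL total → factor 2770/170 = 16.294
Step 3: 275 μL + 3500 μL = 3775 μL total → factor 3775/275 = 13.727
Step 4: 400 μL + 1600 μL = 2000 μL total → factor 2000/400 = 5
Step 5: 45 μL + 300 μL = 345 μL total → factor 345/45 = 7.6667
Overall dilution factor = 10 × 16.294 × 13.727 × 5 × 7.6667 = 85742
Final = 4.00 mM / 85742 = 4.665 × 10^-5 mM = 0.0467 μM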